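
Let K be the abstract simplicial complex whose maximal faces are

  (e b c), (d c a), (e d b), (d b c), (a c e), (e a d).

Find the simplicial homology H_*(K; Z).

H_0 = Z,  H_1 = 0,  H_2 = Z.

We work with the vertex ordering a < b < c < d < e. The simplices of K, each written with vertices in increasing order, are:

  0-simplices (5): a, b, c, d, e
  1-simplices (9): ac, ad, ae, bc, bd, be, cd, ce, de
  2-simplices (6): acd, ace, ade, bcd, bce, bde

so the chain groups are C_0 ≅ Z^5, C_1 ≅ Z^9, C_2 ≅ Z^6.

∂_1: C_1 → C_0 sends each edge [p,q] (with p < q) to q − p. For instance
  ∂ad = d − a.
As a 5×9 matrix over Z this has rank 4, with invariant factors (1,1,1,1).

∂_2: C_2 → C_1 acts by ∂[p,q,r] = [q,r] − [p,r] + [p,q]. For instance
  ∂bce = ce − be + bc,
  ∂bcd = cd − bd + bc.
The resulting 9×6 matrix has rank 5, and its Smith normal form has invariant factors (1,1,1,1,1).

Reading off H_k = ker ∂_k / im ∂_{k+1}:

  H_0: rank C_0 − rank ∂_1 = 5 − 4 = 1, and the invariant factors of ∂_1 are all 1, so H_0 = Z.
  H_1: rank ker ∂_1 − rank ∂_2 = (9 − 4) − 5 = 0, and the invariant factors of ∂_2 are all 1, so H_1 = 0.
  H_2: rank ker ∂_2 − rank ∂_3 = (6 − 5) − 0 = 1, and there is no ∂_3, so H_2 = Z.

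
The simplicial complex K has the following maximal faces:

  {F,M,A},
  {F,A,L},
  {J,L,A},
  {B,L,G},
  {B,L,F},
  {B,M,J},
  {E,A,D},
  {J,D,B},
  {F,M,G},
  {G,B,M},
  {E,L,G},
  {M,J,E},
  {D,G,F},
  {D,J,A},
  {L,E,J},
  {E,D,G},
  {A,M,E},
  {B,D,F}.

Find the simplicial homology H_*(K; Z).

Order the vertices as A < B < D < E < F < G < J < L < M. Listing each simplex with vertices in this order, K has dimension 2 with simplices:

  0-simplices (9): A, B, D, E, F, G, J, L, M
  1-simplices (27): AD, AE, AF, AJ, AL, AM, BD, BF, BG, BJ, BL, BM, DE, DF, DG, DJ, EG, EJ, EL, EM, FG, FL, FM, GL, GM, JL, JM
  2-simplices (18): ADE, ADJ, AEM, AFL, AFM, AJL, BDF, BDJ, BFL, BGL, BGM, BJM, DEG, DFG, EGL, EJL, EJM, FGM

Hence C_0 ≅ Z^9, C_1 ≅ Z^27, C_2 ≅ Z^18.

The boundary map ∂_1: C_1 → C_0 sends each edge [p,q] (with p < q) to q − p.
As a 9×27 matrix over Z this has rank 8, with invariant factors (1,1,1,1,1,1,1,1).

The boundary map ∂_2: C_2 → C_1 acts by ∂[p,q,r] = [q,r] − [p,r] + [p,q]. For instance
  ∂ADJ = DJ − AJ + AD,
  ∂BDJ = DJ − BJ + BD.
This gives a 27×18 integer matrix of rank 18; reducing to Smith normal form yields diagonal entries (1,1,1,1,1,1,1,1,1,1,1,1,1,1,1,1,1,2).

Now H_k = ker ∂_k / im ∂_{k+1}, so:

  H_0: rank C_0 − rank ∂_1 = 9 − 8 = 1, and the invariant factors of ∂_1 are all 1, so H_0 ≅ Z.
  H_1: rank ker ∂_1 − rank ∂_2 = (27 − 8) − 18 = 1, and ∂_2 has invariant factor 2 > 1, so H_1 ≅ Z ⊕ Z/2.
  H_2: rank ker ∂_2 − rank ∂_3 = (18 − 18) − 0 = 0, and there is no ∂_3, so H_2 ≅ 0.

As a check, the Euler characteristic is 9 − 27 + 18 = 0, which agrees with 1 − 1 + 0 = 0.

H_0 ≅ Z,  H_1 ≅ Z ⊕ Z/2,  H_2 = 0.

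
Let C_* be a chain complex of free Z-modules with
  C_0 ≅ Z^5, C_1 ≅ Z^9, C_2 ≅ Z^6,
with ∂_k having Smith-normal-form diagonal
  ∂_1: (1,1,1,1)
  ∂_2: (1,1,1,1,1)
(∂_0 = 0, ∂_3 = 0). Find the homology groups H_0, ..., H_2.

H_0 ≅ Z,  H_1 = 0,  H_2 ≅ Z.

H_0: b_0 = 5 − 0 − 4 = 1; torsion from ∂_1 factors > 1: none. So H_0 ≅ Z.
H_1: b_1 = 9 − 4 − 5 = 0; torsion from ∂_2 factors > 1: none. So H_1 ≅ 0.
H_2: b_2 = 6 − 5 − 0 = 1; torsion from ∂_3 factors > 1: none. So H_2 ≅ Z.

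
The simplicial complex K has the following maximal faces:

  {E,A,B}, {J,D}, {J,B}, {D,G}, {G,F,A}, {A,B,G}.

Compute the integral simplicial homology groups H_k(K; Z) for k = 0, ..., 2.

H_0 = Z,  H_1 = Z,  H_2 = 0.

K has 7 vertices, 10 edges, 3 triangles.
rank ∂_0 = 0, rank ∂_1 = 6 ⇒ b_0 = 7 − 0 − 6 = 1; all invariant factors of ∂_1 are 1 so no torsion. So H_0 = Z.
rank ∂_1 = 6, rank ∂_2 = 3 ⇒ b_1 = 10 − 6 − 3 = 1; all invariant factors of ∂_2 are 1 so no torsion. So H_1 = Z.
rank ∂_2 = 3, rank ∂_3 = 0 ⇒ b_2 = 3 − 3 − 0 = 0. So H_2 = 0.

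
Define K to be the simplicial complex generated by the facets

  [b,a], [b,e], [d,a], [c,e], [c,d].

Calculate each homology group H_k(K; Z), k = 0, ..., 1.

K has 5 vertices, 5 edges.
rank ∂_0 = 0, rank ∂_1 = 4 ⇒ b_0 = 5 − 0 − 4 = 1; all invariant factors of ∂_1 are 1 so no torsion. So H_0 ≅ Z.
rank ∂_1 = 4, rank ∂_2 = 0 ⇒ b_1 = 5 − 4 − 0 = 1. So H_1 ≅ Z.

H_0 ≅ Z,  H_1 ≅ Z.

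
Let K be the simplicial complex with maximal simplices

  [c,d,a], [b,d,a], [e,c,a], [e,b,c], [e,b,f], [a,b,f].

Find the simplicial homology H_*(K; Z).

H_0 ≅ Z,  H_1 ≅ Z,  H_2 = 0.

Fix the vertex order a < b < c < d < e < f and write every simplex with vertices in increasing order. Then dim K = 2 and the simplices of K are:

  0-simplices (6): a, b, c, d, e, f
  1-simplices (12): ab, ac, ad, ae, af, bc, bd, be, bf, cd, ce, ef
  2-simplices (6): abd, abf, acd, ace, bce, bef

Hence C_0 ≅ Z^6, C_1 ≅ Z^12, C_2 ≅ Z^6.

The boundary map ∂_1: C_1 → C_0 maps an edge to its endpoints' difference, ∂[p,q] = q − p. For instance
  ∂ac = c − a.
This gives a 6×12 integer matrix of rank 5; reducing to Smith normal form yields diagonal entries (1,1,1,1,1).

Boundary ∂_2: C_2 → C_1 acts by ∂[p,q,r] = [q,r] − [p,r] + [p,q]. For instance
  ∂abd = bd − ad + ab,
  ∂abf = bf − af + ab.
The resulting 12×6 matrix has rank 6, and its Smith normal form has invariant factors (1,1,1,1,1,1).

From H_k ≅ ker(∂_k) / im(∂_{k+1}) we obtain:

  H_0: rank C_0 − rank ∂_1 = 6 − 5 = 1, and the invariant factors of ∂_1 are all 1, so H_0 ≅ Z.
  H_1: rank ker ∂_1 − rank ∂_2 = (12 − 5) − 6 = 1, and the invariant factors of ∂_2 are all 1, so H_1 ≅ Z.
  H_2: rank ker ∂_2 − rank ∂_3 = (6 − 6) − 0 = 0, and there is no ∂_3, so H_2 ≅ 0.

As a check, the Euler characteristic is 6 − 12 + 6 = 0, which agrees with 1 − 1 + 0 = 0.
(K is a triangulation of the cylinder S^1 x I.)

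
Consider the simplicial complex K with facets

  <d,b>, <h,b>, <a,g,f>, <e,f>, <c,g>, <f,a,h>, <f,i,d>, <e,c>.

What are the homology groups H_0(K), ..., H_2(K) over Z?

H_0 ≅ Z,  H_1 ≅ Z^2,  H_2 = 0.

K has 9 vertices, 13 edges, 3 triangles.
rank ∂_0 = 0, rank ∂_1 = 8 ⇒ b_0 = 9 − 0 − 8 = 1; all invariant factors of ∂_1 are 1 so no torsion. So H_0 ≅ Z.
rank ∂_1 = 8, rank ∂_2 = 3 ⇒ b_1 = 13 − 8 − 3 = 2; all invariant factors of ∂_2 are 1 so no torsion. So H_1 ≅ Z^2.
rank ∂_2 = 3, rank ∂_3 = 0 ⇒ b_2 = 3 − 3 − 0 = 0. So H_2 ≅ 0.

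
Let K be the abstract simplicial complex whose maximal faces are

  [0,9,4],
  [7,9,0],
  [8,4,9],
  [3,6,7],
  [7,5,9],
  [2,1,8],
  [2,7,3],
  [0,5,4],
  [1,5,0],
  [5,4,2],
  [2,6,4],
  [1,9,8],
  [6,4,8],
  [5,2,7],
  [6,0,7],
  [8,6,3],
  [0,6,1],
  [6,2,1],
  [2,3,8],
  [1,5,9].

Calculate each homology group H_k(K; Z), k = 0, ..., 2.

H_0 ≅ Z,  H_1 ≅ Z × Z/2,  H_2 = 0.

Take the total order 0 < 1 < 2 < 3 < 4 < 5 < 6 < 7 < 8 < 9 on the vertex set. Then K (dimension 2) consists of the simplices:

  0-simplices (10): [0], [1], [2], [3], [4], [5], [6], [7], [8], [9]
  1-simplices (30): (30 of them)
  2-simplices (20): (20 of them)

Hence C_0 ≅ Z^10, C_1 ≅ Z^30, C_2 ≅ Z^20.

The boundary map ∂_1: C_1 → C_0 sends each edge [p,q] (with p < q) to q − p. For instance
  ∂[4,6] = [6] − [4].
The resulting 10×30 matrix has rank 9, and its Smith normal form has invariant factors (1,1,1,1,1,1,1,1,1).

The boundary map ∂_2: C_2 → C_1 acts by ∂[p,q,r] = [q,r] − [p,r] + [p,q]. For instance
  ∂[4,8,9] = [8,9] − [4,9] + [4,8],
  ∂[2,3,7] = [3,7] − [2,7] + [2,3].
The 30×20 boundary matrix has rank 20 and Smith normal form diag(1,1,1,1,1,1,1,1,1,1,1,1,1,1,1,1,1,1,1,2).

Reading off H_k = ker ∂_k / im ∂_{k+1}:

  H_0: rank C_0 − rank ∂_1 = 10 − 9 = 1, and the invariant factors of ∂_1 are all 1, so H_0 ≅ Z.
  H_1: rank ker ∂_1 − rank ∂_2 = (30 − 9) − 20 = 1, and ∂_2 has invariant factor 2 > 1, so H_1 ≅ Z × Z/2.
  H_2: rank ker ∂_2 − rank ∂_3 = (20 − 20) − 0 = 0, and there is no ∂_3, so H_2 ≅ 0.

As a check, the Euler characteristic is 10 − 30 + 20 = 0, which agrees with 1 − 1 + 0 = 0.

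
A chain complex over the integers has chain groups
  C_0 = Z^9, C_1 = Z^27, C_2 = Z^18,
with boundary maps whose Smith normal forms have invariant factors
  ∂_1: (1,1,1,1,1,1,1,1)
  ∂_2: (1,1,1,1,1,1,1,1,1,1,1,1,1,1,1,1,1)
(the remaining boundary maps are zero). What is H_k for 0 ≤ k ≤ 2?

H_0 = Z,  H_1 = Z^2,  H_2 = Z.

H_0: b_0 = 9 − 0 − 8 = 1; torsion from ∂_1 factors > 1: none. So H_0 = Z.
H_1: b_1 = 27 − 8 − 17 = 2; torsion from ∂_2 factors > 1: none. So H_1 = Z^2.
H_2: b_2 = 18 − 17 − 0 = 1; torsion from ∂_3 factors > 1: none. So H_2 = Z.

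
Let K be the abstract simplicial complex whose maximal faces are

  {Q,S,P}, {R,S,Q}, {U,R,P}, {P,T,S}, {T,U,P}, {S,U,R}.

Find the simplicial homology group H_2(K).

H_2 ≅ 0.

Fix the vertex order P < Q < R < S < T < U and write every simplex with vertices in increasing order. Then dim K = 2 and the simplices of K are:

  0-simplices (6): P, Q, R, S, T, U
  1-simplices (12): PQ, PR, PS, PT, PU, QR, QS, RS, RU, ST, SU, TU
  2-simplices (6): PQS, PRU, PST, PTU, QRS, RSU

Hence C_0 ≅ Z^6, C_1 ≅ Z^12, C_2 ≅ Z^6.

Boundary ∂_1: C_1 → C_0 sends each edge [p,q] (with p < q) to q − p.
The resulting 6×12 matrix has rank 5, and its Smith normal form has invariant factors (1,1,1,1,1).

Boundary ∂_2: C_2 → C_1 acts by ∂[p,q,r] = [q,r] − [p,r] + [p,q]. For instance
  ∂PRU = RU − PU + PR,
  ∂RSU = SU − RU + RS.
The 12×6 boundary matrix has rank 6 and Smith normal form diag(1,1,1,1,1,1).

Now H_k = ker ∂_k / im ∂_{k+1}, so:

  H_2: rank ker ∂_2 − rank ∂_3 = (6 − 6) − 0 = 0, and there is no ∂_3, so H_2 = 0.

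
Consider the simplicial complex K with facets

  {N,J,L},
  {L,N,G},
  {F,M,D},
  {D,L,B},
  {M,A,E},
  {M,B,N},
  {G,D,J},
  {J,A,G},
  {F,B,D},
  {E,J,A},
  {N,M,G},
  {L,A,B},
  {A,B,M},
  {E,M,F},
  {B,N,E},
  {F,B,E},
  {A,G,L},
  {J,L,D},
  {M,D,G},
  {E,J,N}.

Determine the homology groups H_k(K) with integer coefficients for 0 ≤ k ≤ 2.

Fix the vertex order A < B < D < E < F < G < J < L < M < N and write every simplex with vertices in increasing order. Then dim K = 2 and the simplices of K are:

  0-simplices (10): A, B, D, E, F, G, J, L, M, N
  1-simplices (30): AB, AE, AG, AJ, AL, AM, BD, BE, BF, BL, BM, BN, DF, DG, DJ, DL, DM, EF, EJ, EM, EN, FM, GJ, GL, GM, GN, JL, JN, LN, MN
  2-simplices (20): ABL, ABM, AEJ, AEM, AGJ, AGL, BDF, BDL, BEF, BEN, BMN, DFM, DGJ, DGM, DJL, EFM, EJN, GLN, GMN, JLN

giving chain groups C_0 ≅ Z^10, C_1 ≅ Z^30, C_2 ≅ Z^20.

The boundary map ∂_1: C_1 → C_0 maps an edge to its endpoints' difference, ∂[p,q] = q − p.
The 10×30 boundary matrix has rank 9 and Smith normal form diag(1,1,1,1,1,1,1,1,1).

The boundary map ∂_2: C_2 → C_1 sends each 2-simplex [p,q,r] to [q,r] − [p,r] + [p,q]. For instance
  ∂EJN = JN − EN + EJ,
  ∂JLN = LN − JN + JL.
As a 30×20 matrix over Z this has rank 20, with invariant factors (1,1,1,1,1,1,1,1,1,1,1,1,1,1,1,1,1,1,1,2).

Reading off H_k = ker ∂_k / im ∂_{k+1}:

  H_0: rank C_0 − rank ∂_1 = 10 − 9 = 1, and the invariant factors of ∂_1 are all 1, so H_0 ≅ Z.
  H_1: rank ker ∂_1 − rank ∂_2 = (30 − 9) − 20 = 1, and ∂_2 has invariant factor 2 > 1, so H_1 ≅ Z ⊕ Z_2.
  H_2: rank ker ∂_2 − rank ∂_3 = (20 − 20) − 0 = 0, and there is no ∂_3, so H_2 ≅ 0.

As a check, the Euler characteristic is 10 − 30 + 20 = 0, which agrees with 1 − 1 + 0 = 0.

H_0 = Z,  H_1 = Z ⊕ Z_2,  H_2 = 0.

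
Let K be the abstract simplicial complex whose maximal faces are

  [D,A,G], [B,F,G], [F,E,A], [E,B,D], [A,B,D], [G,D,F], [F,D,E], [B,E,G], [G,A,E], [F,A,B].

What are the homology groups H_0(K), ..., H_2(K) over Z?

Take the total order A < B < D < E < F < G on the vertex set. Then K (dimension 2) consists of the simplices:

  0-simplices (6): A, B, D, E, F, G
  1-simplices (15): AB, AD, AE, AF, AG, BD, BE, BF, BG, DE, DF, DG, EF, EG, FG
  2-simplices (10): ABD, ABF, ADG, AEF, AEG, BDE, BEG, BFG, DEF, DFG

Hence C_0 ≅ Z^6, C_1 ≅ Z^15, C_2 ≅ Z^10.

Boundary ∂_1: C_1 → C_0 is given by ∂[p,q] = [q] − [p].
The resulting 6×15 matrix has rank 5, and its Smith normal form has invariant factors (1,1,1,1,1).

The boundary map ∂_2: C_2 → C_1 acts by ∂[p,q,r] = [q,r] − [p,r] + [p,q]. For instance
  ∂ABD = BD − AD + AB,
  ∂BDE = DE − BE + BD.
The 15×10 boundary matrix has rank 10 and Smith normal form diag(1,1,1,1,1,1,1,1,1,2).

From H_k ≅ ker(∂_k) / im(∂_{k+1}) we obtain:

  H_0: rank C_0 − rank ∂_1 = 6 − 5 = 1, and the invariant factors of ∂_1 are all 1, so H_0 = Z.
  H_1: rank ker ∂_1 − rank ∂_2 = (15 − 5) − 10 = 0, and ∂_2 has invariant factor 2 > 1, so H_1 = Z/2.
  H_2: rank ker ∂_2 − rank ∂_3 = (10 − 10) − 0 = 0, and there is no ∂_3, so H_2 = 0.

H_0 = Z,  H_1 = Z/2,  H_2 = 0.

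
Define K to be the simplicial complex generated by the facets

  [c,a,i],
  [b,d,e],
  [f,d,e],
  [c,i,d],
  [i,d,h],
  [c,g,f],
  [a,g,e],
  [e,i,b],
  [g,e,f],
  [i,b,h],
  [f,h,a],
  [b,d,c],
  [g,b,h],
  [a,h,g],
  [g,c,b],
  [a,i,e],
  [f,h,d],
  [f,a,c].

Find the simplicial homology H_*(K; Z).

H_0 ≅ Z,  H_1 ≅ Z ⊕ Z_2,  H_2 = 0.

Order the vertices as a < b < c < d < e < f < g < h < i. Listing each simplex with vertices in this order, K has dimension 2 with simplices:

  0-simplices (9): a, b, c, d, e, f, g, h, i
  1-simplices (27): ac, ae, af, ag, ah, ai, bc, bd, be, bg, bh, bi, cd, cf, cg, ci, de, df, dh, di, ef, eg, ei, fg, fh, gh, hi
  2-simplices (18): acf, aci, aeg, aei, afh, agh, bcd, bcg, bde, bei, bgh, bhi, cdi, cfg, def, dfh, dhi, efg

Hence C_0 ≅ Z^9, C_1 ≅ Z^27, C_2 ≅ Z^18.

Boundary ∂_1: C_1 → C_0 sends each edge [p,q] (with p < q) to q − p. For instance
  ∂dh = h − d.
This gives a 9×27 integer matrix of rank 8; reducing to Smith normal form yields diagonal entries (1,1,1,1,1,1,1,1).

∂_2: C_2 → C_1 maps a triangle to the signed sum of its edges. For instance
  ∂bcg = cg − bg + bc,
  ∂bhi = hi − bi + bh.
The resulting 27×18 matrix has rank 18, and its Smith normal form has invariant factors (1,1,1,1,1,1,1,1,1,1,1,1,1,1,1,1,1,2).

Now H_k = ker ∂_k / im ∂_{k+1}, so:

  H_0: rank C_0 − rank ∂_1 = 9 − 8 = 1, and the invariant factors of ∂_1 are all 1, so H_0 ≅ Z.
  H_1: rank ker ∂_1 − rank ∂_2 = (27 − 8) − 18 = 1, and ∂_2 has invariant factor 2 > 1, so H_1 ≅ Z ⊕ Z_2.
  H_2: rank ker ∂_2 − rank ∂_3 = (18 − 18) − 0 = 0, and there is no ∂_3, so H_2 ≅ 0.

As a check, the Euler characteristic is 9 − 27 + 18 = 0, which agrees with 1 − 1 + 0 = 0.
(K is a triangulation of the Klein bottle.)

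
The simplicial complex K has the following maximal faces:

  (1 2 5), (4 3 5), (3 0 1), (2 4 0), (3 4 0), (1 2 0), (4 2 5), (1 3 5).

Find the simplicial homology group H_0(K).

H_0 ≅ Z.

We work with the vertex ordering 0 < 1 < 2 < 3 < 4 < 5. The simplices of K, each written with vertices in increasing order, are:

  0-simplices (6): [0], [1], [2], [3], [4], [5]
  1-simplices (12): [0,1], [0,2], [0,3], [0,4], [1,2], [1,3], [1,5], [2,4], [2,5], [3,4], [3,5], [4,5]
  2-simplices (8): [0,1,2], [0,1,3], [0,2,4], [0,3,4], [1,2,5], [1,3,5], [2,4,5], [3,4,5]

Hence C_0 ≅ Z^6, C_1 ≅ Z^12, C_2 ≅ Z^8.

∂_1: C_1 → C_0 sends each edge [p,q] (with p < q) to q − p. For instance
  ∂[3,5] = [5] − [3].
As a 6×12 matrix over Z this has rank 5, with invariant factors (1,1,1,1,1).

∂_2: C_2 → C_1 sends each 2-simplex [p,q,r] to [q,r] − [p,r] + [p,q]. For instance
  ∂[1,2,5] = [2,5] − [1,5] + [1,2],
  ∂[0,3,4] = [3,4] − [0,4] + [0,3].
The resulting 12×8 matrix has rank 7, and its Smith normal form has invariant factors (1,1,1,1,1,1,1).

Now H_k = ker ∂_k / im ∂_{k+1}, so:

  H_0: rank C_0 − rank ∂_1 = 6 − 5 = 1, and the invariant factors of ∂_1 are all 1, so H_0 ≅ Z.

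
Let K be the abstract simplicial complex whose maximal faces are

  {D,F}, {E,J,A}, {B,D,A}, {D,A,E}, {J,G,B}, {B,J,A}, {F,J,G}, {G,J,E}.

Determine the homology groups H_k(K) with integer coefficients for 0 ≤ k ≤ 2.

We work with the vertex ordering A < B < D < E < F < G < J. The simplices of K, each written with vertices in increasing order, are:

  0-simplices (7): A, B, D, E, F, G, J
  1-simplices (14): AB, AD, AE, AJ, BD, BG, BJ, DE, DF, EG, EJ, FG, FJ, GJ
  2-simplices (7): ABD, ABJ, ADE, AEJ, BGJ, EGJ, FGJ

giving chain groups C_0 ≅ Z^7, C_1 ≅ Z^14, C_2 ≅ Z^7.

The boundary map ∂_1: C_1 → C_0 sends each edge [p,q] (with p < q) to q − p. For instance
  ∂AE = E − A.
The resulting 7×14 matrix has rank 6, and its Smith normal form has invariant factors (1,1,1,1,1,1).

The boundary map ∂_2: C_2 → C_1 acts by ∂[p,q,r] = [q,r] − [p,r] + [p,q]. For instance
  ∂ADE = DE − AE + AD,
  ∂ABJ = BJ − AJ + AB.
The resulting 14×7 matrix has rank 7, and its Smith normal form has invariant factors (1,1,1,1,1,1,1).

Computing H_k = (kernel of ∂_k) / (image of ∂_{k+1}):

  H_0: rank C_0 − rank ∂_1 = 7 − 6 = 1, and the invariant factors of ∂_1 are all 1, so H_0 = Z.
  H_1: rank ker ∂_1 − rank ∂_2 = (14 − 6) − 7 = 1, and the invariant factors of ∂_2 are all 1, so H_1 = Z.
  H_2: rank ker ∂_2 − rank ∂_3 = (7 − 7) − 0 = 0, and there is no ∂_3, so H_2 = 0.

As a check, the Euler characteristic is 7 − 14 + 7 = 0, which agrees with 1 − 1 + 0 = 0.

H_0 ≅ Z,  H_1 ≅ Z,  H_2 = 0.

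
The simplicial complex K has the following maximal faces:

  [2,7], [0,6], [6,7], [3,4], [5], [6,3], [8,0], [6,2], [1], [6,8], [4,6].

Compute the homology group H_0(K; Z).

Order the vertices as 0 < 1 < 2 < 3 < 4 < 5 < 6 < 7 < 8. Listing each simplex with vertices in this order, K has dimension 1 with simplices:

  0-simplices (9): [0], [1], [2], [3], [4], [5], [6], [7], [8]
  1-simplices (9): [0,6], [0,8], [2,6], [2,7], [3,4], [3,6], [4,6], [6,7], [6,8]

Hence C_0 ≅ Z^9, C_1 ≅ Z^9.

Boundary ∂_1: C_1 → C_0 is given by ∂[p,q] = [q] − [p]. For instance
  ∂[4,6] = [6] − [4].
The 9×9 boundary matrix has rank 6 and Smith normal form diag(1,1,1,1,1,1).

Reading off H_k = ker ∂_k / im ∂_{k+1}:

  H_0: rank C_0 − rank ∂_1 = 9 − 6 = 3, and the invariant factors of ∂_1 are all 1, so H_0 = Z^3.

(K is a triangulation of the disjoint union of a wedge of 3 circles and a set of 2 points.)

H_0 = Z^3.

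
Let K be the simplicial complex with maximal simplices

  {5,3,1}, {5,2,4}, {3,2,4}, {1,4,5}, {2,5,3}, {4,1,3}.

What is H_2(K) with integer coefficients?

Order the vertices as 1 < 2 < 3 < 4 < 5. Listing each simplex with vertices in this order, K has dimension 2 with simplices:

  0-simplices (5): [1], [2], [3], [4], [5]
  1-simplices (9): [1,3], [1,4], [1,5], [2,3], [2,4], [2,5], [3,4], [3,5], [4,5]
  2-simplices (6): [1,3,4], [1,3,5], [1,4,5], [2,3,4], [2,3,5], [2,4,5]

giving chain groups C_0 ≅ Z^5, C_1 ≅ Z^9, C_2 ≅ Z^6.

The boundary map ∂_1: C_1 → C_0 sends each edge [p,q] (with p < q) to q − p. For instance
  ∂[2,3] = [3] − [2].
This gives a 5×9 integer matrix of rank 4; reducing to Smith normal form yields diagonal entries (1,1,1,1).

The boundary map ∂_2: C_2 → C_1 acts by ∂[p,q,r] = [q,r] − [p,r] + [p,q]. For instance
  ∂[2,3,5] = [3,5] − [2,5] + [2,3],
  ∂[2,3,4] = [3,4] − [2,4] + [2,3].
As a 9×6 matrix over Z this has rank 5, with invariant factors (1,1,1,1,1).

Reading off H_k = ker ∂_k / im ∂_{k+1}:

  H_2: rank ker ∂_2 − rank ∂_3 = (6 − 5) − 0 = 1, and there is no ∂_3, so H_2 = Z.

(K is a triangulation of the 2-sphere S^2.)

H_2 = Z.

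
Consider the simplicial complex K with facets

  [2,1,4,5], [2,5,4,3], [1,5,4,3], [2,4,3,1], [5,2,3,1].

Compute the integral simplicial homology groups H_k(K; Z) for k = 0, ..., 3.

H_0 ≅ Z,  H_1 = 0,  H_2 = 0,  H_3 ≅ Z.

Order the vertices as 1 < 2 < 3 < 4 < 5. Listing each simplex with vertices in this order, K has dimension 3 with simplices:

  0-simplices (5): [1], [2], [3], [4], [5]
  1-simplices (10): [1,2], [1,3], [1,4], [1,5], [2,3], [2,4], [2,5], [3,4], [3,5], [4,5]
  2-simplices (10): [1,2,3], [1,2,4], [1,2,5], [1,3,4], [1,3,5], [1,4,5], [2,3,4], [2,3,5], [2,4,5], [3,4,5]
  3-simplices (5): [1,2,3,4], [1,2,3,5], [1,2,4,5], [1,3,4,5], [2,3,4,5]

Hence C_0 ≅ Z^5, C_1 ≅ Z^10, C_2 ≅ Z^10, C_3 ≅ Z^5.

∂_1: C_1 → C_0 maps an edge to its endpoints' difference, ∂[p,q] = q − p.
As a 5×10 matrix over Z this has rank 4, with invariant factors (1,1,1,1).

Boundary ∂_2: C_2 → C_1 sends each 2-simplex [p,q,r] to [q,r] − [p,r] + [p,q]. For instance
  ∂[1,2,4] = [2,4] − [1,4] + [1,2],
  ∂[1,4,5] = [4,5] − [1,5] + [1,4].
The resulting 10×10 matrix has rank 6, and its Smith normal form has invariant factors (1,1,1,1,1,1).

Boundary ∂_3: C_3 → C_2 sends each 3-simplex σ to the alternating sum Σ_i (−1)^i (σ with its i-th vertex removed). For instance
  ∂[2,3,4,5] = [3,4,5] − [2,4,5] + [2,3,5] − [2,3,4],
  ∂[1,2,3,4] = [2,3,4] − [1,3,4] + [1,2,4] − [1,2,3].
This gives a 10×5 integer matrix of rank 4; reducing to Smith normal form yields diagonal entries (1,1,1,1).

Now H_k = ker ∂_k / im ∂_{k+1}, so:

  H_0: rank C_0 − rank ∂_1 = 5 − 4 = 1, and the invariant factors of ∂_1 are all 1, so H_0 = Z.
  H_1: rank ker ∂_1 − rank ∂_2 = (10 − 4) − 6 = 0, and the invariant factors of ∂_2 are all 1, so H_1 = 0.
  H_2: rank ker ∂_2 − rank ∂_3 = (10 − 6) − 4 = 0, and the invariant factors of ∂_3 are all 1, so H_2 = 0.
  H_3: rank ker ∂_3 − rank ∂_4 = (5 − 4) − 0 = 1, and there is no ∂_4, so H_3 = Z.

As a check, the Euler characteristic is 5 − 10 + 10 − 5 = 0, which agrees with 1 − 0 + 0 − 1 = 0.
(K is a triangulation of the 3-sphere S^3.)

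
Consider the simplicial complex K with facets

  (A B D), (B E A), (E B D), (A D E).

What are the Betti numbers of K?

Take the total order A < B < D < E on the vertex set. Then K (dimension 2) consists of the simplices:

  0-simplices (4): A, B, D, E
  1-simplices (6): AB, AD, AE, BD, BE, DE
  2-simplices (4): ABD, ABE, ADE, BDE

so the chain groups are C_0 ≅ Z^4, C_1 ≅ Z^6, C_2 ≅ Z^4.

Boundary ∂_1: C_1 → C_0 maps an edge to its endpoints' difference, ∂[p,q] = q − p. For instance
  ∂AB = B − A.
This gives a 4×6 integer matrix of rank 3; reducing to Smith normal form yields diagonal entries (1,1,1).

The boundary map ∂_2: C_2 → C_1 sends each 2-simplex [p,q,r] to [q,r] − [p,r] + [p,q]. For instance
  ∂ABD = BD − AD + AB,
  ∂BDE = DE − BE + BD.
The 6×4 boundary matrix has rank 3 and Smith normal form diag(1,1,1).

Now H_k = ker ∂_k / im ∂_{k+1}, so:

  H_0: rank C_0 − rank ∂_1 = 4 − 3 = 1, and the invariant factors of ∂_1 are all 1, so H_0 = Z.
  H_1: rank ker ∂_1 − rank ∂_2 = (6 − 3) − 3 = 0, and the invariant factors of ∂_2 are all 1, so H_1 = 0.
  H_2: rank ker ∂_2 − rank ∂_3 = (4 − 3) − 0 = 1, and there is no ∂_3, so H_2 = Z.

Hence the Betti numbers are b_0 = 1, b_1 = 0, b_2 = 1.

b_0 = 1, b_1 = 0, b_2 = 1.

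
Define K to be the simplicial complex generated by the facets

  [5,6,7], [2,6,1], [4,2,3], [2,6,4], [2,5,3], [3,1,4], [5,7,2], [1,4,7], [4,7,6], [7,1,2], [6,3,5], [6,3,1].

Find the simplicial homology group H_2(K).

Take the total order 1 < 2 < 3 < 4 < 5 < 6 < 7 on the vertex set. Then K (dimension 2) consists of the simplices:

  0-simplices (7): [1], [2], [3], [4], [5], [6], [7]
  1-simplices (18): [1,2], [1,3], [1,4], [1,6], [1,7], [2,3], [2,4], [2,5], [2,6], [2,7], [3,4], [3,5], [3,6], [4,6], [4,7], [5,6], [5,7], [6,7]
  2-simplices (12): [1,2,6], [1,2,7], [1,3,4], [1,3,6], [1,4,7], [2,3,4], [2,3,5], [2,4,6], [2,5,7], [3,5,6], [4,6,7], [5,6,7]

Hence C_0 ≅ Z^7, C_1 ≅ Z^18, C_2 ≅ Z^12.

∂_1: C_1 → C_0 sends each edge [p,q] (with p < q) to q − p. For instance
  ∂[2,6] = [6] − [2].
This gives a 7×18 integer matrix of rank 6; reducing to Smith normal form yields diagonal entries (1,1,1,1,1,1).

∂_2: C_2 → C_1 sends each 2-simplex [p,q,r] to [q,r] − [p,r] + [p,q]. For instance
  ∂[2,4,6] = [4,6] − [2,6] + [2,4],
  ∂[1,2,7] = [2,7] − [1,7] + [1,2].
As a 18×12 matrix over Z this has rank 12, with invariant factors (1,1,1,1,1,1,1,1,1,1,1,2).

Reading off H_k = ker ∂_k / im ∂_{k+1}:

  H_2: rank ker ∂_2 − rank ∂_3 = (12 − 12) − 0 = 0, and there is no ∂_3, so H_2 ≅ 0.

H_2 ≅ 0.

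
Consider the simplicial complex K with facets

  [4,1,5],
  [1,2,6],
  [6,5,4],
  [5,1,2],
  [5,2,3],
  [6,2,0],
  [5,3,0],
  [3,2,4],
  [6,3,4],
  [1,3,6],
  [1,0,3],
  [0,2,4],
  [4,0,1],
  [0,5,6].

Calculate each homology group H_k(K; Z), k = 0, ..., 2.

H_0 ≅ Z,  H_1 ≅ Z^2,  H_2 ≅ Z.

Fix the vertex order 0 < 1 < 2 < 3 < 4 < 5 < 6 and write every simplex with vertices in increasing order. Then dim K = 2 and the simplices of K are:

  0-simplices (7): [0], [1], [2], [3], [4], [5], [6]
  1-simplices (21): [0,1], [0,2], [0,3], [0,4], [0,5], [0,6], [1,2], [1,3], [1,4], [1,5], [1,6], [2,3], [2,4], [2,5], [2,6], [3,4], [3,5], [3,6], [4,5], [4,6], [5,6]
  2-simplices (14): [0,1,3], [0,1,4], [0,2,4], [0,2,6], [0,3,5], [0,5,6], [1,2,5], [1,2,6], [1,3,6], [1,4,5], [2,3,4], [2,3,5], [3,4,6], [4,5,6]

Hence C_0 ≅ Z^7, C_1 ≅ Z^21, C_2 ≅ Z^14.

The boundary map ∂_1: C_1 → C_0 maps an edge to its endpoints' difference, ∂[p,q] = q − p. For instance
  ∂[2,6] = [6] − [2].
The 7×21 boundary matrix has rank 6 and Smith normal form diag(1,1,1,1,1,1).

Boundary ∂_2: C_2 → C_1 sends each 2-simplex [p,q,r] to [q,r] − [p,r] + [p,q]. For instance
  ∂[1,4,5] = [4,5] − [1,5] + [1,4],
  ∂[1,2,6] = [2,6] − [1,6] + [1,2].
The resulting 21×14 matrix has rank 13, and its Smith normal form has invariant factors (1,1,1,1,1,1,1,1,1,1,1,1,1).

Reading off H_k = ker ∂_k / im ∂_{k+1}:

  H_0: rank C_0 − rank ∂_1 = 7 − 6 = 1, and the invariant factors of ∂_1 are all 1, so H_0 = Z.
  H_1: rank ker ∂_1 − rank ∂_2 = (21 − 6) − 13 = 2, and the invariant factors of ∂_2 are all 1, so H_1 = Z^2.
  H_2: rank ker ∂_2 − rank ∂_3 = (14 − 13) − 0 = 1, and there is no ∂_3, so H_2 = Z.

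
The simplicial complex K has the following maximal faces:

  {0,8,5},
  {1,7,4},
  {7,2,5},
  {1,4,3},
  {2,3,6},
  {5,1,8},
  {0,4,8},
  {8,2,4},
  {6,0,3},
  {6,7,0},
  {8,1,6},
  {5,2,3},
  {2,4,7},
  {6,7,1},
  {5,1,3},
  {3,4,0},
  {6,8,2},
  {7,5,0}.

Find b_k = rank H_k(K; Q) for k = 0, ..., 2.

Fix the vertex order 0 < 1 < 2 < 3 < 4 < 5 < 6 < 7 < 8 and write every simplex with vertices in increasing order. Then dim K = 2 and the simplices of K are:

  0-simplices (9): [0], [1], [2], [3], [4], [5], [6], [7], [8]
  1-simplices (27): (27 of them)
  2-simplices (18): [0,3,4], [0,3,6], [0,4,8], [0,5,7], [0,5,8], [0,6,7], [1,3,4], [1,3,5], [1,4,7], [1,5,8], [1,6,7], [1,6,8], [2,3,5], [2,3,6], [2,4,7], [2,4,8], [2,5,7], [2,6,8]

so the chain groups are C_0 ≅ Z^9, C_1 ≅ Z^27, C_2 ≅ Z^18.

Boundary ∂_1: C_1 → C_0 maps an edge to its endpoints' difference, ∂[p,q] = q − p. For instance
  ∂[3,6] = [6] − [3].
The 9×27 boundary matrix has rank 8 and Smith normal form diag(1,1,1,1,1,1,1,1).

The boundary map ∂_2: C_2 → C_1 sends each 2-simplex [p,q,r] to [q,r] − [p,r] + [p,q]. For instance
  ∂[1,3,4] = [3,4] − [1,4] + [1,3],
  ∂[0,6,7] = [6,7] − [0,7] + [0,6].
The resulting 27×18 matrix has rank 17, and its Smith normal form has invariant factors (1,1,1,1,1,1,1,1,1,1,1,1,1,1,1,1,1).

From H_k ≅ ker(∂_k) / im(∂_{k+1}) we obtain:

  H_0: rank C_0 − rank ∂_1 = 9 − 8 = 1, and the invariant factors of ∂_1 are all 1, so H_0 ≅ Z.
  H_1: rank ker ∂_1 − rank ∂_2 = (27 − 8) − 17 = 2, and the invariant factors of ∂_2 are all 1, so H_1 ≅ Z^2.
  H_2: rank ker ∂_2 − rank ∂_3 = (18 − 17) − 0 = 1, and there is no ∂_3, so H_2 ≅ Z.

(K is a triangulation of the torus T^2.)

Hence the Betti numbers are b_0 = 1, b_1 = 2, b_2 = 1.

b_0 = 1, b_1 = 2, b_2 = 1.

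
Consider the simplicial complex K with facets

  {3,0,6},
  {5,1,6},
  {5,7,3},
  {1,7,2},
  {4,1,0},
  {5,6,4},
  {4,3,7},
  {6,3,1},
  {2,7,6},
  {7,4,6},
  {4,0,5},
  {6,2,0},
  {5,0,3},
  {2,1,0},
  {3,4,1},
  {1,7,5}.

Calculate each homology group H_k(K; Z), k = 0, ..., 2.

We work with the vertex ordering 0 < 1 < 2 < 3 < 4 < 5 < 6 < 7. The simplices of K, each written with vertices in increasing order, are:

  0-simplices (8): [0], [1], [2], [3], [4], [5], [6], [7]
  1-simplices (24): (24 of them)
  2-simplices (16): [0,1,2], [0,1,4], [0,2,6], [0,3,5], [0,3,6], [0,4,5], [1,2,7], [1,3,4], [1,3,6], [1,5,6], [1,5,7], [2,6,7], [3,4,7], [3,5,7], [4,5,6], [4,6,7]

so the chain groups are C_0 ≅ Z^8, C_1 ≅ Z^24, C_2 ≅ Z^16.

Boundary ∂_1: C_1 → C_0 sends each edge [p,q] (with p < q) to q − p. For instance
  ∂[1,2] = [2] − [1].
As a 8×24 matrix over Z this has rank 7, with invariant factors (1,1,1,1,1,1,1).

Boundary ∂_2: C_2 → C_1 maps a triangle to the signed sum of its edges. For instance
  ∂[0,1,2] = [1,2] − [0,2] + [0,1],
  ∂[3,4,7] = [4,7] − [3,7] + [3,4].
The resulting 24×16 matrix has rank 15, and its Smith normal form has invariant factors (1,1,1,1,1,1,1,1,1,1,1,1,1,1,1).

From H_k ≅ ker(∂_k) / im(∂_{k+1}) we obtain:

  H_0: rank C_0 − rank ∂_1 = 8 − 7 = 1, and the invariant factors of ∂_1 are all 1, so H_0 = Z.
  H_1: rank ker ∂_1 − rank ∂_2 = (24 − 7) − 15 = 2, and the invariant factors of ∂_2 are all 1, so H_1 = Z^2.
  H_2: rank ker ∂_2 − rank ∂_3 = (16 − 15) − 0 = 1, and there is no ∂_3, so H_2 = Z.

As a check, the Euler characteristic is 8 − 24 + 16 = 0, which agrees with 1 − 2 + 1 = 0.

H_0 = Z,  H_1 = Z^2,  H_2 = Z.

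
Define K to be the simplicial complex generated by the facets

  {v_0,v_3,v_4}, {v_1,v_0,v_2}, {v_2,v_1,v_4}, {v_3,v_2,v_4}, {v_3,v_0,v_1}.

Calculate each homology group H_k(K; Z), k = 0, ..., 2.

H_0 = Z,  H_1 = Z,  H_2 = 0.

Fix the vertex order v_0 < v_1 < v_2 < v_3 < v_4 and write every simplex with vertices in increasing order. Then dim K = 2 and the simplices of K are:

  0-simplices (5): [v_0], [v_1], [v_2], [v_3], [v_4]
  1-simplices (10): [v_0,v_1], [v_0,v_2], [v_0,v_3], [v_0,v_4], [v_1,v_2], [v_1,v_3], [v_1,v_4], [v_2,v_3], [v_2,v_4], [v_3,v_4]
  2-simplices (5): [v_0,v_1,v_2], [v_0,v_1,v_3], [v_0,v_3,v_4], [v_1,v_2,v_4], [v_2,v_3,v_4]

Hence C_0 ≅ Z^5, C_1 ≅ Z^10, C_2 ≅ Z^5.

Boundary ∂_1: C_1 → C_0 sends each edge [p,q] (with p < q) to q − p. For instance
  ∂[v_0,v_3] = [v_3] − [v_0].
The 5×10 boundary matrix has rank 4 and Smith normal form diag(1,1,1,1).

The boundary map ∂_2: C_2 → C_1 sends each 2-simplex [p,q,r] to [q,r] − [p,r] + [p,q]. For instance
  ∂[v_0,v_1,v_3] = [v_1,v_3] − [v_0,v_3] + [v_0,v_1],
  ∂[v_0,v_1,v_2] = [v_1,v_2] − [v_0,v_2] + [v_0,v_1].
The 10×5 boundary matrix has rank 5 and Smith normal form diag(1,1,1,1,1).

Now H_k = ker ∂_k / im ∂_{k+1}, so:

  H_0: rank C_0 − rank ∂_1 = 5 − 4 = 1, and the invariant factors of ∂_1 are all 1, so H_0 ≅ Z.
  H_1: rank ker ∂_1 − rank ∂_2 = (10 − 4) − 5 = 1, and the invariant factors of ∂_2 are all 1, so H_1 ≅ Z.
  H_2: rank ker ∂_2 − rank ∂_3 = (5 − 5) − 0 = 0, and there is no ∂_3, so H_2 ≅ 0.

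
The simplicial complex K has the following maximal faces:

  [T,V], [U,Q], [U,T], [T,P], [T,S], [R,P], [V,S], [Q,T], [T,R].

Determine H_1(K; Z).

H_1 = Z^3.

Take the total order P < Q < R < S < T < U < V on the vertex set. Then K (dimension 1) consists of the simplices:

  0-simplices (7): P, Q, R, S, T, U, V
  1-simplices (9): PR, PT, QT, QU, RT, ST, SV, TU, TV

Hence C_0 ≅ Z^7, C_1 ≅ Z^9.

∂_1: C_1 → C_0 is given by ∂[p,q] = [q] − [p].
The 7×9 boundary matrix has rank 6 and Smith normal form diag(1,1,1,1,1,1).

Reading off H_k = ker ∂_k / im ∂_{k+1}:

  H_1: rank ker ∂_1 − rank ∂_2 = (9 − 6) − 0 = 3, and there is no ∂_2, so H_1 ≅ Z^3.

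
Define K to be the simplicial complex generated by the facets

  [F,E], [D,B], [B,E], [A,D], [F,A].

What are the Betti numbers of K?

b_0 = 1, b_1 = 1.

We work with the vertex ordering A < B < D < E < F. The simplices of K, each written with vertices in increasing order, are:

  0-simplices (5): A, B, D, E, F
  1-simplices (5): AD, AF, BD, BE, EF

giving chain groups C_0 ≅ Z^5, C_1 ≅ Z^5.

The boundary map ∂_1: C_1 → C_0 sends each edge [p,q] (with p < q) to q − p. For instance
  ∂BE = E − B.
This gives a 5×5 integer matrix of rank 4; reducing to Smith normal form yields diagonal entries (1,1,1,1).

Now H_k = ker ∂_k / im ∂_{k+1}, so:

  H_0: rank C_0 − rank ∂_1 = 5 − 4 = 1, and the invariant factors of ∂_1 are all 1, so H_0 = Z.
  H_1: rank ker ∂_1 − rank ∂_2 = (5 − 4) − 0 = 1, and there is no ∂_2, so H_1 = Z.

Hence the Betti numbers are b_0 = 1, b_1 = 1.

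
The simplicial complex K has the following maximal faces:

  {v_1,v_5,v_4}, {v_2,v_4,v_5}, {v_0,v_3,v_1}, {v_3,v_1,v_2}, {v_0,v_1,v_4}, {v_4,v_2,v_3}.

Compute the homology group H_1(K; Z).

H_1 = Z.

Take the total order v_0 < v_1 < v_2 < v_3 < v_4 < v_5 on the vertex set. Then K (dimension 2) consists of the simplices:

  0-simplices (6): [v_0], [v_1], [v_2], [v_3], [v_4], [v_5]
  1-simplices (12): [v_0,v_1], [v_0,v_3], [v_0,v_4], [v_1,v_2], [v_1,v_3], [v_1,v_4], [v_1,v_5], [v_2,v_3], [v_2,v_4], [v_2,v_5], [v_3,v_4], [v_4,v_5]
  2-simplices (6): [v_0,v_1,v_3], [v_0,v_1,v_4], [v_1,v_2,v_3], [v_1,v_4,v_5], [v_2,v_3,v_4], [v_2,v_4,v_5]

so the chain groups are C_0 ≅ Z^6, C_1 ≅ Z^12, C_2 ≅ Z^6.

Boundary ∂_1: C_1 → C_0 maps an edge to its endpoints' difference, ∂[p,q] = q − p.
This gives a 6×12 integer matrix of rank 5; reducing to Smith normal form yields diagonal entries (1,1,1,1,1).

The boundary map ∂_2: C_2 → C_1 acts by ∂[p,q,r] = [q,r] − [p,r] + [p,q]. For instance
  ∂[v_1,v_4,v_5] = [v_4,v_5] − [v_1,v_5] + [v_1,v_4],
  ∂[v_0,v_1,v_3] = [v_1,v_3] − [v_0,v_3] + [v_0,v_1].
As a 12×6 matrix over Z this has rank 6, with invariant factors (1,1,1,1,1,1).

Computing H_k = (kernel of ∂_k) / (image of ∂_{k+1}):

  H_1: rank ker ∂_1 − rank ∂_2 = (12 − 5) − 6 = 1, and the invariant factors of ∂_2 are all 1, so H_1 ≅ Z.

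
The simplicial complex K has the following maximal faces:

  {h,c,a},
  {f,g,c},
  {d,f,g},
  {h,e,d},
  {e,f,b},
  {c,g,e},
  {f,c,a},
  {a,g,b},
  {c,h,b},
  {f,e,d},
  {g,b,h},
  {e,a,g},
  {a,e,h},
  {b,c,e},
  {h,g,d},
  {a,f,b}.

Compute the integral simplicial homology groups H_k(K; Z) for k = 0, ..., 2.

Fix the vertex order a < b < c < d < e < f < g < h and write every simplex with vertices in increasing order. Then dim K = 2 and the simplices of K are:

  0-simplices (8): a, b, c, d, e, f, g, h
  1-simplices (24): ab, ac, ae, af, ag, ah, bc, be, bf, bg, bh, ce, cf, cg, ch, de, df, dg, dh, ef, eg, eh, fg, gh
  2-simplices (16): abf, abg, acf, ach, aeg, aeh, bce, bch, bef, bgh, ceg, cfg, def, deh, dfg, dgh

giving chain groups C_0 ≅ Z^8, C_1 ≅ Z^24, C_2 ≅ Z^16.

The boundary map ∂_1: C_1 → C_0 is given by ∂[p,q] = [q] − [p]. For instance
  ∂ag = g − a.
The resulting 8×24 matrix has rank 7, and its Smith normal form has invariant factors (1,1,1,1,1,1,1).

Boundary ∂_2: C_2 → C_1 acts by ∂[p,q,r] = [q,r] − [p,r] + [p,q]. For instance
  ∂bce = ce − be + bc,
  ∂ach = ch − ah + ac.
The 24×16 boundary matrix has rank 15 and Smith normal form diag(1,1,1,1,1,1,1,1,1,1,1,1,1,1,1).

Computing H_k = (kernel of ∂_k) / (image of ∂_{k+1}):

  H_0: rank C_0 − rank ∂_1 = 8 − 7 = 1, and the invariant factors of ∂_1 are all 1, so H_0 = Z.
  H_1: rank ker ∂_1 − rank ∂_2 = (24 − 7) − 15 = 2, and the invariant factors of ∂_2 are all 1, so H_1 = Z^2.
  H_2: rank ker ∂_2 − rank ∂_3 = (16 − 15) − 0 = 1, and there is no ∂_3, so H_2 = Z.

H_0 ≅ Z,  H_1 ≅ Z^2,  H_2 ≅ Z.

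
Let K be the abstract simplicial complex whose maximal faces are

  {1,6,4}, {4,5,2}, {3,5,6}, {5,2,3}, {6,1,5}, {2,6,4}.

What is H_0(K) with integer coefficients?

H_0 = Z.

K has 6 vertices, 12 edges, 6 triangles.
rank ∂_0 = 0, rank ∂_1 = 5 ⇒ b_0 = 6 − 0 − 5 = 1; all invariant factors of ∂_1 are 1 so no torsion. So H_0 = Z.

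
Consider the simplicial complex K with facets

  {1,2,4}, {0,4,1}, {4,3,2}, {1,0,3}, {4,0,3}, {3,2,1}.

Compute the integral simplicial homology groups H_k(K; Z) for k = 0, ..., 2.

H_0 ≅ Z,  H_1 = 0,  H_2 ≅ Z.

K has 5 vertices, 9 edges, 6 triangles.
rank ∂_0 = 0, rank ∂_1 = 4 ⇒ b_0 = 5 − 0 − 4 = 1; all invariant factors of ∂_1 are 1 so no torsion. So H_0 ≅ Z.
rank ∂_1 = 4, rank ∂_2 = 5 ⇒ b_1 = 9 − 4 − 5 = 0; all invariant factors of ∂_2 are 1 so no torsion. So H_1 ≅ 0.
rank ∂_2 = 5, rank ∂_3 = 0 ⇒ b_2 = 6 − 5 − 0 = 1. So H_2 ≅ Z.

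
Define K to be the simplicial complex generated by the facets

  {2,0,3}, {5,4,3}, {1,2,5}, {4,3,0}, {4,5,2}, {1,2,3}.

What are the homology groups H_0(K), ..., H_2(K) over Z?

H_0 ≅ Z,  H_1 ≅ Z,  H_2 = 0.

Order the vertices as 0 < 1 < 2 < 3 < 4 < 5. Listing each simplex with vertices in this order, K has dimension 2 with simplices:

  0-simplices (6): [0], [1], [2], [3], [4], [5]
  1-simplices (12): [0,2], [0,3], [0,4], [1,2], [1,3], [1,5], [2,3], [2,4], [2,5], [3,4], [3,5], [4,5]
  2-simplices (6): [0,2,3], [0,3,4], [1,2,3], [1,2,5], [2,4,5], [3,4,5]

Hence C_0 ≅ Z^6, C_1 ≅ Z^12, C_2 ≅ Z^6.

The boundary map ∂_1: C_1 → C_0 maps an edge to its endpoints' difference, ∂[p,q] = q − p. For instance
  ∂[1,5] = [5] − [1].
This gives a 6×12 integer matrix of rank 5; reducing to Smith normal form yields diagonal entries (1,1,1,1,1).

The boundary map ∂_2: C_2 → C_1 sends each 2-simplex [p,q,r] to [q,r] − [p,r] + [p,q]. For instance
  ∂[0,2,3] = [2,3] − [0,3] + [0,2],
  ∂[1,2,3] = [2,3] − [1,3] + [1,2].
The resulting 12×6 matrix has rank 6, and its Smith normal form has invariant factors (1,1,1,1,1,1).

From H_k ≅ ker(∂_k) / im(∂_{k+1}) we obtain:

  H_0: rank C_0 − rank ∂_1 = 6 − 5 = 1, and the invariant factors of ∂_1 are all 1, so H_0 ≅ Z.
  H_1: rank ker ∂_1 − rank ∂_2 = (12 − 5) − 6 = 1, and the invariant factors of ∂_2 are all 1, so H_1 ≅ Z.
  H_2: rank ker ∂_2 − rank ∂_3 = (6 − 6) − 0 = 0, and there is no ∂_3, so H_2 ≅ 0.

As a check, the Euler characteristic is 6 − 12 + 6 = 0, which agrees with 1 − 1 + 0 = 0.
(K is a triangulation of the cylinder S^1 x I.)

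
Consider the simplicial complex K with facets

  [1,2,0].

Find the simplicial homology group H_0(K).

H_0 = Z.

Order the vertices as 0 < 1 < 2. Listing each simplex with vertices in this order, K has dimension 2 with simplices:

  0-simplices (3): [0], [1], [2]
  1-simplices (3): [0,1], [0,2], [1,2]
  2-simplices (1): [0,1,2]

so the chain groups are C_0 ≅ Z^3, C_1 ≅ Z^3, C_2 ≅ Z^1.

Boundary ∂_1: C_1 → C_0 is given by ∂[p,q] = [q] − [p]. For instance
  ∂[1,2] = [2] − [1].
The 3×3 boundary matrix has rank 2 and Smith normal form diag(1,1).

Boundary ∂_2: C_2 → C_1 maps a triangle to the signed sum of its edges. For instance
  ∂[0,1,2] = [1,2] − [0,2] + [0,1].
This gives a 3×1 integer matrix of rank 1; reducing to Smith normal form yields diagonal entries (1).

Now H_k = ker ∂_k / im ∂_{k+1}, so:

  H_0: rank C_0 − rank ∂_1 = 3 − 2 = 1, and the invariant factors of ∂_1 are all 1, so H_0 = Z.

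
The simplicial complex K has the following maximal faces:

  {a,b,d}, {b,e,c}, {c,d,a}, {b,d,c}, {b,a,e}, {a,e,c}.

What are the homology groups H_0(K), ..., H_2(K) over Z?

H_0 ≅ Z,  H_1 = 0,  H_2 ≅ Z.

Order the vertices as a < b < c < d < e. Listing each simplex with vertices in this order, K has dimension 2 with simplices:

  0-simplices (5): a, b, c, d, e
  1-simplices (9): ab, ac, ad, ae, bc, bd, be, cd, ce
  2-simplices (6): abd, abe, acd, ace, bcd, bce

giving chain groups C_0 ≅ Z^5, C_1 ≅ Z^9, C_2 ≅ Z^6.

The boundary map ∂_1: C_1 → C_0 is given by ∂[p,q] = [q] − [p]. For instance
  ∂be = e − b.
As a 5×9 matrix over Z this has rank 4, with invariant factors (1,1,1,1).

Boundary ∂_2: C_2 → C_1 sends each 2-simplex [p,q,r] to [q,r] − [p,r] + [p,q]. For instance
  ∂abe = be − ae + ab,
  ∂ace = ce − ae + ac.
The 9×6 boundary matrix has rank 5 and Smith normal form diag(1,1,1,1,1).

Now H_k = ker ∂_k / im ∂_{k+1}, so:

  H_0: rank C_0 − rank ∂_1 = 5 − 4 = 1, and the invariant factors of ∂_1 are all 1, so H_0 = Z.
  H_1: rank ker ∂_1 − rank ∂_2 = (9 − 4) − 5 = 0, and the invariant factors of ∂_2 are all 1, so H_1 = 0.
  H_2: rank ker ∂_2 − rank ∂_3 = (6 − 5) − 0 = 1, and there is no ∂_3, so H_2 = Z.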